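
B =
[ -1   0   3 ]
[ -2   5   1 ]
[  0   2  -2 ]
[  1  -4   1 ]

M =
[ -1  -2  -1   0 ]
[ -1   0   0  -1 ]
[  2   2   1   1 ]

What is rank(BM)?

2

First compute BM:
[[  7,   8,   4,   3],
 [ -1,   6,   3,  -4],
 [ -6,  -4,  -2,  -4],
 [  5,   0,   0,   5]]
Now row reduce the product.
R2 ← R2 + (1/7)·R1: [0, 50/7, 25/7, -25/7]
R3 ← R3 + (6/7)·R1: [0, 20/7, 10/7, -10/7]
R4 ← R4 − (5/7)·R1: [0, -40/7, -20/7, 20/7]
R3 ← R3 − (2/5)·R2: [0, 0, 0, 0]
R4 ← R4 + (4/5)·R2: [0, 0, 0, 0]
2 nonzero rows, so rank(BM) = 2.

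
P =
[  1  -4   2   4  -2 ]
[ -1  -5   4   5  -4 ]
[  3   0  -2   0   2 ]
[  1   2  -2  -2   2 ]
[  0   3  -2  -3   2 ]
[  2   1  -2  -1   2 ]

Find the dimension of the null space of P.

3

Row reduce to echelon form.
R2 ← R2 + R1: [0, -9, 6, 9, -6]
R3 ← R3 − (3)·R1: [0, 12, -8, -12, 8]
R4 ← R4 − R1: [0, 6, -4, -6, 4]
R6 ← R6 − (2)·R1: [0, 9, -6, -9, 6]
R3 ← R3 + (4/3)·R2: [0, 0, 0, 0, 0]
R4 ← R4 + (2/3)·R2: [0, 0, 0, 0, 0]
R5 ← R5 + (1/3)·R2: [0, 0, 0, 0, 0]
R6 ← R6 + R2: [0, 0, 0, 0, 0]
2 nonzero rows, so rank(P) = 2.
P has 5 columns; by rank–nullity, nullity = 5 − 2 = 3.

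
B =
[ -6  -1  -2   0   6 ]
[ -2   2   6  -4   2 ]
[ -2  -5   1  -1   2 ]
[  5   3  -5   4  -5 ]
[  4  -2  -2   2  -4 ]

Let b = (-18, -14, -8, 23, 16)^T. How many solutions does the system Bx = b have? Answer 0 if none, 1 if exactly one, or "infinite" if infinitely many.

Row reduce the augmented matrix [B | b].
R2 ← R2 − (1/3)·R1: [0, 7/3, 20/3, -4, 0, -8]
R3 ← R3 − (1/3)·R1: [0, -14/3, 5/3, -1, 0, -2]
R4 ← R4 + (5/6)·R1: [0, 13/6, -20/3, 4, 0, 8]
R5 ← R5 + (2/3)·R1: [0, -8/3, -10/3, 2, 0, 4]
R3 ← R3 + (2)·R2: [0, 0, 15, -9, 0, -18]
R4 ← R4 − (13/14)·R2: [0, 0, -90/7, 54/7, 0, 108/7]
R5 ← R5 + (8/7)·R2: [0, 0, 30/7, -18/7, 0, -36/7]
R4 ← R4 + (6/7)·R3: [0, 0, 0, 0, 0, 0]
R5 ← R5 − (2/7)·R3: [0, 0, 0, 0, 0, 0]
The echelon form has 3 nonzero rows, and every pivot lies in the first 5 columns, so rank(B) = rank([B|b]) = 3.
The system is consistent.
rank = 3 < 5 unknowns, so there are infinitely many solutions.

infinite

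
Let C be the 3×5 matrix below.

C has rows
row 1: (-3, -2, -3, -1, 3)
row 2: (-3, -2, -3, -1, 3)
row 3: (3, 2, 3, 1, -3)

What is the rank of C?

Row reduce to echelon form.
R2 ← R2 − R1: [0, 0, 0, 0, 0]
R3 ← R3 + R1: [0, 0, 0, 0, 0]
Echelon form has 1 nonzero row, so rank(C) = 1.

1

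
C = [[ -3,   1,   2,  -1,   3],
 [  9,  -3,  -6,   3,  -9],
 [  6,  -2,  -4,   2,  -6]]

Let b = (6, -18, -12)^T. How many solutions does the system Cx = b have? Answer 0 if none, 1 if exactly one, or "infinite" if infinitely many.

infinite

Row reduce the augmented matrix [C | b].
R2 ← R2 + (3)·R1: [0, 0, 0, 0, 0, 0]
R3 ← R3 + (2)·R1: [0, 0, 0, 0, 0, 0]
The echelon form has 1 nonzero rows, and every pivot lies in the first 5 columns, so rank(C) = rank([C|b]) = 1.
The system is consistent.
rank = 1 < 5 unknowns, so there are infinitely many solutions.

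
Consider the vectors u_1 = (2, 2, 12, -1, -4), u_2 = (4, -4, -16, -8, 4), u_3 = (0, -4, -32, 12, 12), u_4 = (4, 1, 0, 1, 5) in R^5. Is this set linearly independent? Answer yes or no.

Form the matrix with these vectors as rows and row reduce.
R2 ← R2 − (2)·R1: [0, -8, -40, -6, 12]
R4 ← R4 − (2)·R1: [0, -3, -24, 3, 13]
R3 ← R3 − (1/2)·R2: [0, 0, -12, 15, 6]
R4 ← R4 − (3/8)·R2: [0, 0, -9, 21/4, 17/2]
R4 ← R4 − (3/4)·R3: [0, 0, 0, -6, 4]
4 nonzero rows, so the 4 vectors span a space of dimension 4.
Since 4 = 4, the vectors are linearly independent.

yes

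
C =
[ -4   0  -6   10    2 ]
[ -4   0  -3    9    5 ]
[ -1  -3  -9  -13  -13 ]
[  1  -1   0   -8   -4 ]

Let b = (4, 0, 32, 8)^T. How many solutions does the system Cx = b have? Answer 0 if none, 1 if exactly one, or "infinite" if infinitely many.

Row reduce the augmented matrix [C | b].
R2 ← R2 − R1: [0, 0, 3, -1, 3, -4]
R3 ← R3 − (1/4)·R1: [0, -3, -15/2, -31/2, -27/2, 31]
R4 ← R4 + (1/4)·R1: [0, -1, -3/2, -11/2, -7/2, 9]
Swap R2 ↔ R3
R4 ← R4 − (1/3)·R2: [0, 0, 1, -1/3, 1, -4/3]
R4 ← R4 − (1/3)·R3: [0, 0, 0, 0, 0, 0]
The echelon form has 3 nonzero rows, and every pivot lies in the first 5 columns, so rank(C) = rank([C|b]) = 3.
The system is consistent.
rank = 3 < 5 unknowns, so there are infinitely many solutions.

infinite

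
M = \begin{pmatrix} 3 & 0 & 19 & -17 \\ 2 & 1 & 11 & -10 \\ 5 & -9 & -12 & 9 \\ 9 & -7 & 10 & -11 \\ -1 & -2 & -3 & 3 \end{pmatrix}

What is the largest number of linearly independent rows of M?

Row reduce to echelon form.
R2 ← R2 − (2/3)·R1: [0, 1, -5/3, 4/3]
R3 ← R3 − (5/3)·R1: [0, -9, -131/3, 112/3]
R4 ← R4 − (3)·R1: [0, -7, -47, 40]
R5 ← R5 + (1/3)·R1: [0, -2, 10/3, -8/3]
R3 ← R3 + (9)·R2: [0, 0, -176/3, 148/3]
R4 ← R4 + (7)·R2: [0, 0, -176/3, 148/3]
R5 ← R5 + (2)·R2: [0, 0, 0, 0]
R4 ← R4 − R3: [0, 0, 0, 0]
Echelon form has 3 nonzero rows, so rank(M) = 3.
The rank gives the maximum number of linearly independent rows: 3.

3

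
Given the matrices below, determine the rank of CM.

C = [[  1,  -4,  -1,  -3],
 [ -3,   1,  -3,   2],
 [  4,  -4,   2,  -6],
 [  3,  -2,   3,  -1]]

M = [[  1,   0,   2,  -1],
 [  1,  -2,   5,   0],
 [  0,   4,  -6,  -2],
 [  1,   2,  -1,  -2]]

2

First compute CM:
[[ -6,  -2,  -9,   7],
 [  0, -10,  15,   5],
 [ -6,   4, -18,   4],
 [  0,  14, -21,  -7]]
Now row reduce the product.
R3 ← R3 − R1: [0, 6, -9, -3]
R3 ← R3 + (3/5)·R2: [0, 0, 0, 0]
R4 ← R4 + (7/5)·R2: [0, 0, 0, 0]
2 nonzero rows, so rank(CM) = 2.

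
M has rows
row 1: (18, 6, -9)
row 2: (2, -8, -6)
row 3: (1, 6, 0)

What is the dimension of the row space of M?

Row reduce to echelon form.
R2 ← R2 − (1/9)·R1: [0, -26/3, -5]
R3 ← R3 − (1/18)·R1: [0, 17/3, 1/2]
R3 ← R3 + (17/26)·R2: [0, 0, -36/13]
Echelon form has 3 nonzero rows, so rank(M) = 3.
The row space has dimension equal to the rank: 3.

3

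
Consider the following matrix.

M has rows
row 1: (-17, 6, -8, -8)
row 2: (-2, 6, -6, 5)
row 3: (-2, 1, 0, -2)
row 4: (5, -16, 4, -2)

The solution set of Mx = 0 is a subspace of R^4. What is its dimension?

Row reduce to echelon form.
R2 ← R2 − (2/17)·R1: [0, 90/17, -86/17, 101/17]
R3 ← R3 − (2/17)·R1: [0, 5/17, 16/17, -18/17]
R4 ← R4 + (5/17)·R1: [0, -242/17, 28/17, -74/17]
R3 ← R3 − (1/18)·R2: [0, 0, 11/9, -25/18]
R4 ← R4 + (121/45)·R2: [0, 0, -538/45, 523/45]
R4 ← R4 + (538/55)·R3: [0, 0, 0, -108/55]
4 nonzero rows, so rank(M) = 4.
M has 4 columns; by rank–nullity, nullity = 4 − 4 = 0.

0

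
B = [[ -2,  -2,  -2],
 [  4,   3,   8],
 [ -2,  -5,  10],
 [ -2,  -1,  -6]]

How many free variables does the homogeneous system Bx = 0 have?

Row reduce to echelon form.
R2 ← R2 + (2)·R1: [0, -1, 4]
R3 ← R3 − R1: [0, -3, 12]
R4 ← R4 − R1: [0, 1, -4]
R3 ← R3 − (3)·R2: [0, 0, 0]
R4 ← R4 + R2: [0, 0, 0]
2 nonzero rows, so rank(B) = 2.
B has 3 columns; by rank–nullity, nullity = 3 − 2 = 1.

1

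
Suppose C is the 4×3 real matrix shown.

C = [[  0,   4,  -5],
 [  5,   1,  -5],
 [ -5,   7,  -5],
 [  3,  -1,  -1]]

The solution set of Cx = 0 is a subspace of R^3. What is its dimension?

1

Row reduce to echelon form.
Swap R1 ↔ R2
R3 ← R3 + R1: [0, 8, -10]
R4 ← R4 − (3/5)·R1: [0, -8/5, 2]
R3 ← R3 − (2)·R2: [0, 0, 0]
R4 ← R4 + (2/5)·R2: [0, 0, 0]
2 nonzero rows, so rank(C) = 2.
C has 3 columns; by rank–nullity, nullity = 3 − 2 = 1.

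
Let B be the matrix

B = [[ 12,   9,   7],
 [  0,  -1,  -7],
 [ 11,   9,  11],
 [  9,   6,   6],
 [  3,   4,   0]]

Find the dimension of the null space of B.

Row reduce to echelon form.
R3 ← R3 − (11/12)·R1: [0, 3/4, 55/12]
R4 ← R4 − (3/4)·R1: [0, -3/4, 3/4]
R5 ← R5 − (1/4)·R1: [0, 7/4, -7/4]
R3 ← R3 + (3/4)·R2: [0, 0, -2/3]
R4 ← R4 − (3/4)·R2: [0, 0, 6]
R5 ← R5 + (7/4)·R2: [0, 0, -14]
R4 ← R4 + (9)·R3: [0, 0, 0]
R5 ← R5 − (21)·R3: [0, 0, 0]
3 nonzero rows, so rank(B) = 3.
B has 3 columns; by rank–nullity, nullity = 3 − 3 = 0.

0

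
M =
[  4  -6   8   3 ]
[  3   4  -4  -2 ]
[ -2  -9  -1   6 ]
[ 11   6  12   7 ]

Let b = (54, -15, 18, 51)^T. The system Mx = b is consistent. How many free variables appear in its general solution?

0

Row reduce the augmented matrix [M | b].
R2 ← R2 − (3/4)·R1: [0, 17/2, -10, -17/4, -111/2]
R3 ← R3 + (1/2)·R1: [0, -12, 3, 15/2, 45]
R4 ← R4 − (11/4)·R1: [0, 45/2, -10, -5/4, -195/2]
R3 ← R3 + (24/17)·R2: [0, 0, -189/17, 3/2, -567/17]
R4 ← R4 − (45/17)·R2: [0, 0, 280/17, 10, 840/17]
R4 ← R4 + (40/27)·R3: [0, 0, 0, 110/9, 0]
The echelon form has 4 nonzero rows, and every pivot lies in the first 4 columns, so rank(M) = rank([M|b]) = 4.
The system is consistent.
Free variables = (unknowns) − (rank) = 4 − 4 = 0.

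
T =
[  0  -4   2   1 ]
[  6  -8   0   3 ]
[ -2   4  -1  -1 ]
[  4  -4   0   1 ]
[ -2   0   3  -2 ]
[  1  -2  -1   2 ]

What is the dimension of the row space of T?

Row reduce to echelon form.
Swap R1 ↔ R2
R3 ← R3 + (1/3)·R1: [0, 4/3, -1, 0]
R4 ← R4 − (2/3)·R1: [0, 4/3, 0, -1]
R5 ← R5 + (1/3)·R1: [0, -8/3, 3, -1]
R6 ← R6 − (1/6)·R1: [0, -2/3, -1, 3/2]
R3 ← R3 + (1/3)·R2: [0, 0, -1/3, 1/3]
R4 ← R4 + (1/3)·R2: [0, 0, 2/3, -2/3]
R5 ← R5 − (2/3)·R2: [0, 0, 5/3, -5/3]
R6 ← R6 − (1/6)·R2: [0, 0, -4/3, 4/3]
R4 ← R4 + (2)·R3: [0, 0, 0, 0]
R5 ← R5 + (5)·R3: [0, 0, 0, 0]
R6 ← R6 − (4)·R3: [0, 0, 0, 0]
Echelon form has 3 nonzero rows, so rank(T) = 3.
The row space has dimension equal to the rank: 3.

3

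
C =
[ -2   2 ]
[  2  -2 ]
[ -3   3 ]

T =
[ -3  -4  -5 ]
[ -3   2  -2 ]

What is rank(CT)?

First compute CT:
[[  0,  12,   6],
 [  0, -12,  -6],
 [  0,  18,   9]]
Now row reduce the product.
R2 ← R2 + R1: [0, 0, 0]
R3 ← R3 − (3/2)·R1: [0, 0, 0]
1 nonzero row, so rank(CT) = 1.

1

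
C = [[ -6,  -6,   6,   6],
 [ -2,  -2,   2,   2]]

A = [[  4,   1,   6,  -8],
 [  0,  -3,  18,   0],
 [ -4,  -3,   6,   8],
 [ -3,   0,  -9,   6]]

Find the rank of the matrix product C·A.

1

First compute CA:
[[-66,  -6, -162, 132],
 [-22,  -2, -54,  44]]
Now row reduce the product.
R2 ← R2 − (1/3)·R1: [0, 0, 0, 0]
1 nonzero row, so rank(CA) = 1.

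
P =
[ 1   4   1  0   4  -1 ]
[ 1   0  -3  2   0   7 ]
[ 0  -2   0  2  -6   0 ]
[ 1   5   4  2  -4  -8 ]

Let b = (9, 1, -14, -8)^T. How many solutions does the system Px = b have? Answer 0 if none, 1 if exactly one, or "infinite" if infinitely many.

Row reduce the augmented matrix [P | b].
R2 ← R2 − R1: [0, -4, -4, 2, -4, 8, -8]
R4 ← R4 − R1: [0, 1, 3, 2, -8, -7, -17]
R3 ← R3 − (1/2)·R2: [0, 0, 2, 1, -4, -4, -10]
R4 ← R4 + (1/4)·R2: [0, 0, 2, 5/2, -9, -5, -19]
R4 ← R4 − R3: [0, 0, 0, 3/2, -5, -1, -9]
The echelon form has 4 nonzero rows, and every pivot lies in the first 6 columns, so rank(P) = rank([P|b]) = 4.
The system is consistent.
rank = 4 < 6 unknowns, so there are infinitely many solutions.

infinite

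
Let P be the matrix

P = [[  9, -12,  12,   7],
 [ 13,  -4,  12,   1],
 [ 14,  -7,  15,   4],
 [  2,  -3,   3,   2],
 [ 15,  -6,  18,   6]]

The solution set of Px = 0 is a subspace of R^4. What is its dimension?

1

Row reduce to echelon form.
R2 ← R2 − (13/9)·R1: [0, 40/3, -16/3, -82/9]
R3 ← R3 − (14/9)·R1: [0, 35/3, -11/3, -62/9]
R4 ← R4 − (2/9)·R1: [0, -1/3, 1/3, 4/9]
R5 ← R5 − (5/3)·R1: [0, 14, -2, -17/3]
R3 ← R3 − (7/8)·R2: [0, 0, 1, 13/12]
R4 ← R4 + (1/40)·R2: [0, 0, 1/5, 13/60]
R5 ← R5 − (21/20)·R2: [0, 0, 18/5, 39/10]
R4 ← R4 − (1/5)·R3: [0, 0, 0, 0]
R5 ← R5 − (18/5)·R3: [0, 0, 0, 0]
3 nonzero rows, so rank(P) = 3.
P has 4 columns; by rank–nullity, nullity = 4 − 3 = 1.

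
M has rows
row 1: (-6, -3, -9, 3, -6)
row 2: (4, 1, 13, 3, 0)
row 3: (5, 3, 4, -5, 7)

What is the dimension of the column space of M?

2

Row reduce to echelon form.
R2 ← R2 + (2/3)·R1: [0, -1, 7, 5, -4]
R3 ← R3 + (5/6)·R1: [0, 1/2, -7/2, -5/2, 2]
R3 ← R3 + (1/2)·R2: [0, 0, 0, 0, 0]
Echelon form has 2 nonzero rows, so rank(M) = 2.
The column space has dimension equal to the rank: 2.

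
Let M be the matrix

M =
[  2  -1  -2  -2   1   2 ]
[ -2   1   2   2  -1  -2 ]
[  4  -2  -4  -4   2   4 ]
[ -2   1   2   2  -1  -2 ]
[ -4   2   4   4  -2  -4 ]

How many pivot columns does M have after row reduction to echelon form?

1

Row reduce to echelon form.
R2 ← R2 + R1: [0, 0, 0, 0, 0, 0]
R3 ← R3 − (2)·R1: [0, 0, 0, 0, 0, 0]
R4 ← R4 + R1: [0, 0, 0, 0, 0, 0]
R5 ← R5 + (2)·R1: [0, 0, 0, 0, 0, 0]
Echelon form has 1 nonzero row, so rank(M) = 1.
Each nonzero row contributes one pivot column: 1 pivot columns.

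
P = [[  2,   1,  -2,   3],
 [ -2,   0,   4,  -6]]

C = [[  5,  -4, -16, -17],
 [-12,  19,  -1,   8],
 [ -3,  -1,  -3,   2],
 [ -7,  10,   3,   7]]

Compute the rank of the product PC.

First compute PC:
[[-17,  43, -18,  -9],
 [ 20, -56,   2,   0]]
Now row reduce the product.
R2 ← R2 + (20/17)·R1: [0, -92/17, -326/17, -180/17]
2 nonzero rows, so rank(PC) = 2.

2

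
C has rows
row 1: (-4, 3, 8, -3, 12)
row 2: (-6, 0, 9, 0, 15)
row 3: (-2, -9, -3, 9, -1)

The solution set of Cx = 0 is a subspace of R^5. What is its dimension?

3

Row reduce to echelon form.
R2 ← R2 − (3/2)·R1: [0, -9/2, -3, 9/2, -3]
R3 ← R3 − (1/2)·R1: [0, -21/2, -7, 21/2, -7]
R3 ← R3 − (7/3)·R2: [0, 0, 0, 0, 0]
2 nonzero rows, so rank(C) = 2.
C has 5 columns; by rank–nullity, nullity = 5 − 2 = 3.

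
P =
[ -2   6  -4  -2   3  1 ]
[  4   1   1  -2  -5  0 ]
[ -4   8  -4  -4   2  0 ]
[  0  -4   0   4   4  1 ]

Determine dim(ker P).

Row reduce to echelon form.
R2 ← R2 + (2)·R1: [0, 13, -7, -6, 1, 2]
R3 ← R3 − (2)·R1: [0, -4, 4, 0, -4, -2]
R3 ← R3 + (4/13)·R2: [0, 0, 24/13, -24/13, -48/13, -18/13]
R4 ← R4 + (4/13)·R2: [0, 0, -28/13, 28/13, 56/13, 21/13]
R4 ← R4 + (7/6)·R3: [0, 0, 0, 0, 0, 0]
3 nonzero rows, so rank(P) = 3.
P has 6 columns; by rank–nullity, nullity = 6 − 3 = 3.

3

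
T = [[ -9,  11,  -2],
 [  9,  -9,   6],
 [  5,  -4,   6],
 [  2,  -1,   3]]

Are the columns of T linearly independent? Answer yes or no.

yes

Row reduce T to echelon form.
R2 ← R2 + R1: [0, 2, 4]
R3 ← R3 + (5/9)·R1: [0, 19/9, 44/9]
R4 ← R4 + (2/9)·R1: [0, 13/9, 23/9]
R3 ← R3 − (19/18)·R2: [0, 0, 2/3]
R4 ← R4 − (13/18)·R2: [0, 0, -1/3]
R4 ← R4 + (1/2)·R3: [0, 0, 0]
3 pivots among 3 columns.
Every column is a pivot column, so the columns are linearly independent.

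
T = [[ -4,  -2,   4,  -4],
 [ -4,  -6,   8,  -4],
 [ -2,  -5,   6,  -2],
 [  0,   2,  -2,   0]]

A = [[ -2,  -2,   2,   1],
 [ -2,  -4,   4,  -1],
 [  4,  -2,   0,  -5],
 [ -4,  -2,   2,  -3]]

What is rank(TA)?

First compute TA:
[[ 44,  16, -24, -10],
 [ 68,  24, -40, -26],
 [ 46,  16, -28, -21],
 [-12,  -4,   8,   8]]
Now row reduce the product.
R2 ← R2 − (17/11)·R1: [0, -8/11, -32/11, -116/11]
R3 ← R3 − (23/22)·R1: [0, -8/11, -32/11, -116/11]
R4 ← R4 + (3/11)·R1: [0, 4/11, 16/11, 58/11]
R3 ← R3 − R2: [0, 0, 0, 0]
R4 ← R4 + (1/2)·R2: [0, 0, 0, 0]
2 nonzero rows, so rank(TA) = 2.

2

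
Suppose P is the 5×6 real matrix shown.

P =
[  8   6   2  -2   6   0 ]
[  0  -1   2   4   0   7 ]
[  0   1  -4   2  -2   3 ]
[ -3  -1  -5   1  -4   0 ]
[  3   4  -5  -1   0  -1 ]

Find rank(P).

3

Row reduce to echelon form.
R4 ← R4 + (3/8)·R1: [0, 5/4, -17/4, 1/4, -7/4, 0]
R5 ← R5 − (3/8)·R1: [0, 7/4, -23/4, -1/4, -9/4, -1]
R3 ← R3 + R2: [0, 0, -2, 6, -2, 10]
R4 ← R4 + (5/4)·R2: [0, 0, -7/4, 21/4, -7/4, 35/4]
R5 ← R5 + (7/4)·R2: [0, 0, -9/4, 27/4, -9/4, 45/4]
R4 ← R4 − (7/8)·R3: [0, 0, 0, 0, 0, 0]
R5 ← R5 − (9/8)·R3: [0, 0, 0, 0, 0, 0]
Echelon form has 3 nonzero rows, so rank(P) = 3.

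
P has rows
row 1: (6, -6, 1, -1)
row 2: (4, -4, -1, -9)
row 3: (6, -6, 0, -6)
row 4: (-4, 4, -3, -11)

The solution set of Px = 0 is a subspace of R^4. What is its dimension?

2

Row reduce to echelon form.
R2 ← R2 − (2/3)·R1: [0, 0, -5/3, -25/3]
R3 ← R3 − R1: [0, 0, -1, -5]
R4 ← R4 + (2/3)·R1: [0, 0, -7/3, -35/3]
R3 ← R3 − (3/5)·R2: [0, 0, 0, 0]
R4 ← R4 − (7/5)·R2: [0, 0, 0, 0]
2 nonzero rows, so rank(P) = 2.
P has 4 columns; by rank–nullity, nullity = 4 − 2 = 2.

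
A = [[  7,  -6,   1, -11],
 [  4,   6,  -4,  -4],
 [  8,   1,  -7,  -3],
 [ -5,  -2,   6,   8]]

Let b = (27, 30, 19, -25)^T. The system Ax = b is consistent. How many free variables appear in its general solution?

Row reduce the augmented matrix [A | b].
R2 ← R2 − (4/7)·R1: [0, 66/7, -32/7, 16/7, 102/7]
R3 ← R3 − (8/7)·R1: [0, 55/7, -57/7, 67/7, -83/7]
R4 ← R4 + (5/7)·R1: [0, -44/7, 47/7, 1/7, -40/7]
R3 ← R3 − (5/6)·R2: [0, 0, -13/3, 23/3, -24]
R4 ← R4 + (2/3)·R2: [0, 0, 11/3, 5/3, 4]
R4 ← R4 + (11/13)·R3: [0, 0, 0, 106/13, -212/13]
The echelon form has 4 nonzero rows, and every pivot lies in the first 4 columns, so rank(A) = rank([A|b]) = 4.
The system is consistent.
Free variables = (unknowns) − (rank) = 4 − 4 = 0.

0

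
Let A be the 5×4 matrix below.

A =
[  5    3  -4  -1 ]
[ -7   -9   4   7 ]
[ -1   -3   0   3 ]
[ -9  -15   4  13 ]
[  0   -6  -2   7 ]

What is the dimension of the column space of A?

Row reduce to echelon form.
R2 ← R2 + (7/5)·R1: [0, -24/5, -8/5, 28/5]
R3 ← R3 + (1/5)·R1: [0, -12/5, -4/5, 14/5]
R4 ← R4 + (9/5)·R1: [0, -48/5, -16/5, 56/5]
R3 ← R3 − (1/2)·R2: [0, 0, 0, 0]
R4 ← R4 − (2)·R2: [0, 0, 0, 0]
R5 ← R5 − (5/4)·R2: [0, 0, 0, 0]
Echelon form has 2 nonzero rows, so rank(A) = 2.
The column space has dimension equal to the rank: 2.

2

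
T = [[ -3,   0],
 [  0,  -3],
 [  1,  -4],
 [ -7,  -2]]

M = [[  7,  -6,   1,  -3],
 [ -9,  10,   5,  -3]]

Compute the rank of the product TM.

2

First compute TM:
[[-21,  18,  -3,   9],
 [ 27, -30, -15,   9],
 [ 43, -46, -19,   9],
 [-31,  22, -17,  27]]
Now row reduce the product.
R2 ← R2 + (9/7)·R1: [0, -48/7, -132/7, 144/7]
R3 ← R3 + (43/21)·R1: [0, -64/7, -176/7, 192/7]
R4 ← R4 − (31/21)·R1: [0, -32/7, -88/7, 96/7]
R3 ← R3 − (4/3)·R2: [0, 0, 0, 0]
R4 ← R4 − (2/3)·R2: [0, 0, 0, 0]
2 nonzero rows, so rank(TM) = 2.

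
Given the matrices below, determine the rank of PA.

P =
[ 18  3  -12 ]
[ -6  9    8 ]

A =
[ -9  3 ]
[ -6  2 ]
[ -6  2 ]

First compute PA:
[[-108,  36],
 [-48,  16]]
Now row reduce the product.
R2 ← R2 − (4/9)·R1: [0, 0]
1 nonzero row, so rank(PA) = 1.

1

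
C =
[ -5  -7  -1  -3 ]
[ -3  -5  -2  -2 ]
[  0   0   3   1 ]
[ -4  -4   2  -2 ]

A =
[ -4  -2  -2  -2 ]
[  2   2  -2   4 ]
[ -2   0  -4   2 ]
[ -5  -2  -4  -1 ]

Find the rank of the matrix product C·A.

First compute CA:
[[ 23,   2,  40, -17],
 [ 16,   0,  32, -16],
 [-11,  -2, -16,   5],
 [ 14,   4,  16,  -2]]
Now row reduce the product.
R2 ← R2 − (16/23)·R1: [0, -32/23, 96/23, -96/23]
R3 ← R3 + (11/23)·R1: [0, -24/23, 72/23, -72/23]
R4 ← R4 − (14/23)·R1: [0, 64/23, -192/23, 192/23]
R3 ← R3 − (3/4)·R2: [0, 0, 0, 0]
R4 ← R4 + (2)·R2: [0, 0, 0, 0]
2 nonzero rows, so rank(CA) = 2.

2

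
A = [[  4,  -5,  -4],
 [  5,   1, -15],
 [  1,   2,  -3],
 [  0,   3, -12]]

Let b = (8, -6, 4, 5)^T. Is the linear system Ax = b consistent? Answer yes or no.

no

Row reduce the augmented matrix [A | b].
R2 ← R2 − (5/4)·R1: [0, 29/4, -10, -16]
R3 ← R3 − (1/4)·R1: [0, 13/4, -2, 2]
R3 ← R3 − (13/29)·R2: [0, 0, 72/29, 266/29]
R4 ← R4 − (12/29)·R2: [0, 0, -228/29, 337/29]
R4 ← R4 + (19/6)·R3: [0, 0, 0, 122/3]
The echelon form has 4 nonzero rows; the last pivot sits in the augmented column, so rank(A) = 3 but rank([A|b]) = 4.
Since the ranks differ, the system is inconsistent.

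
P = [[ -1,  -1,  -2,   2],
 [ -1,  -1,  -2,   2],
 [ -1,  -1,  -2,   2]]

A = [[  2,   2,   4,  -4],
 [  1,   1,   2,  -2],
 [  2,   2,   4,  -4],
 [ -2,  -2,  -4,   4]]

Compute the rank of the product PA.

First compute PA:
[[-11, -11, -22,  22],
 [-11, -11, -22,  22],
 [-11, -11, -22,  22]]
Now row reduce the product.
R2 ← R2 − R1: [0, 0, 0, 0]
R3 ← R3 − R1: [0, 0, 0, 0]
1 nonzero row, so rank(PA) = 1.

1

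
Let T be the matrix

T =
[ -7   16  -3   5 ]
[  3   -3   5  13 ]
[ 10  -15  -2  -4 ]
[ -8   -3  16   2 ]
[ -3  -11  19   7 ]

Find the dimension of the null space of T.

1

Row reduce to echelon form.
R2 ← R2 + (3/7)·R1: [0, 27/7, 26/7, 106/7]
R3 ← R3 + (10/7)·R1: [0, 55/7, -44/7, 22/7]
R4 ← R4 − (8/7)·R1: [0, -149/7, 136/7, -26/7]
R5 ← R5 − (3/7)·R1: [0, -125/7, 142/7, 34/7]
R3 ← R3 − (55/27)·R2: [0, 0, -374/27, -748/27]
R4 ← R4 + (149/27)·R2: [0, 0, 1078/27, 2156/27]
R5 ← R5 + (125/27)·R2: [0, 0, 1012/27, 2024/27]
R4 ← R4 + (49/17)·R3: [0, 0, 0, 0]
R5 ← R5 + (46/17)·R3: [0, 0, 0, 0]
3 nonzero rows, so rank(T) = 3.
T has 4 columns; by rank–nullity, nullity = 4 − 3 = 1.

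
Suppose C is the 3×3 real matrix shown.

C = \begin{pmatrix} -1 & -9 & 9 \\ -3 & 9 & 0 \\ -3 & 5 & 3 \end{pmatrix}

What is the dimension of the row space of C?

Row reduce to echelon form.
R2 ← R2 − (3)·R1: [0, 36, -27]
R3 ← R3 − (3)·R1: [0, 32, -24]
R3 ← R3 − (8/9)·R2: [0, 0, 0]
Echelon form has 2 nonzero rows, so rank(C) = 2.
The row space has dimension equal to the rank: 2.

2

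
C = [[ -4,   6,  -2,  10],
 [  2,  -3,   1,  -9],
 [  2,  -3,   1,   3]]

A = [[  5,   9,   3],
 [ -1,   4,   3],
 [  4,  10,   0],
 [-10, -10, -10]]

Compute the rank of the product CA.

First compute CA:
[[-134, -132, -94],
 [107, 106,  87],
 [-13, -14, -33]]
Now row reduce the product.
R2 ← R2 + (107/134)·R1: [0, 40/67, 800/67]
R3 ← R3 − (13/134)·R1: [0, -80/67, -1600/67]
R3 ← R3 + (2)·R2: [0, 0, 0]
2 nonzero rows, so rank(CA) = 2.

2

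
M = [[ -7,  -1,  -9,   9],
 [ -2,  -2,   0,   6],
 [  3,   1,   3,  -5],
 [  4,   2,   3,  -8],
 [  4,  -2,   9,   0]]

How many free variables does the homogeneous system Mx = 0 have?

2

Row reduce to echelon form.
R2 ← R2 − (2/7)·R1: [0, -12/7, 18/7, 24/7]
R3 ← R3 + (3/7)·R1: [0, 4/7, -6/7, -8/7]
R4 ← R4 + (4/7)·R1: [0, 10/7, -15/7, -20/7]
R5 ← R5 + (4/7)·R1: [0, -18/7, 27/7, 36/7]
R3 ← R3 + (1/3)·R2: [0, 0, 0, 0]
R4 ← R4 + (5/6)·R2: [0, 0, 0, 0]
R5 ← R5 − (3/2)·R2: [0, 0, 0, 0]
2 nonzero rows, so rank(M) = 2.
M has 4 columns; by rank–nullity, nullity = 4 − 2 = 2.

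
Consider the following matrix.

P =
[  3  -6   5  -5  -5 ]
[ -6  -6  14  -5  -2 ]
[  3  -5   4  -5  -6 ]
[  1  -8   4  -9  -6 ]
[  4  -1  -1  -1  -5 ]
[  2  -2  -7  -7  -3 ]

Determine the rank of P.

5

Row reduce to echelon form.
R2 ← R2 + (2)·R1: [0, -18, 24, -15, -12]
R3 ← R3 − R1: [0, 1, -1, 0, -1]
R4 ← R4 − (1/3)·R1: [0, -6, 7/3, -22/3, -13/3]
R5 ← R5 − (4/3)·R1: [0, 7, -23/3, 17/3, 5/3]
R6 ← R6 − (2/3)·R1: [0, 2, -31/3, -11/3, 1/3]
R3 ← R3 + (1/18)·R2: [0, 0, 1/3, -5/6, -5/3]
R4 ← R4 − (1/3)·R2: [0, 0, -17/3, -7/3, -1/3]
R5 ← R5 + (7/18)·R2: [0, 0, 5/3, -1/6, -3]
R6 ← R6 + (1/9)·R2: [0, 0, -23/3, -16/3, -1]
R4 ← R4 + (17)·R3: [0, 0, 0, -33/2, -86/3]
R5 ← R5 − (5)·R3: [0, 0, 0, 4, 16/3]
R6 ← R6 + (23)·R3: [0, 0, 0, -49/2, -118/3]
R5 ← R5 + (8/33)·R4: [0, 0, 0, 0, -160/99]
R6 ← R6 − (49/33)·R4: [0, 0, 0, 0, 320/99]
R6 ← R6 + (2)·R5: [0, 0, 0, 0, 0]
Echelon form has 5 nonzero rows, so rank(P) = 5.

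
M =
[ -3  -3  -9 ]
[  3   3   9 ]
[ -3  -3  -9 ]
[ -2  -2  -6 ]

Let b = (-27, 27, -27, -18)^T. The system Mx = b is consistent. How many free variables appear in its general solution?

2

Row reduce the augmented matrix [M | b].
R2 ← R2 + R1: [0, 0, 0, 0]
R3 ← R3 − R1: [0, 0, 0, 0]
R4 ← R4 − (2/3)·R1: [0, 0, 0, 0]
The echelon form has 1 nonzero rows, and every pivot lies in the first 3 columns, so rank(M) = rank([M|b]) = 1.
The system is consistent.
Free variables = (unknowns) − (rank) = 3 − 1 = 2.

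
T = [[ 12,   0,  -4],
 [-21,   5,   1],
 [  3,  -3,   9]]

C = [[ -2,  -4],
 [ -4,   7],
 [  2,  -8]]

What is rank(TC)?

First compute TC:
[[-32, -16],
 [ 24, 111],
 [ 24, -105]]
Now row reduce the product.
R2 ← R2 + (3/4)·R1: [0, 99]
R3 ← R3 + (3/4)·R1: [0, -117]
R3 ← R3 + (13/11)·R2: [0, 0]
2 nonzero rows, so rank(TC) = 2.

2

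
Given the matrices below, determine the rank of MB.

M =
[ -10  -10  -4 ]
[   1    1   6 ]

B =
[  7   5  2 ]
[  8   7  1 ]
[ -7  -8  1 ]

First compute MB:
[[-122, -88, -34],
 [-27, -36,   9]]
Now row reduce the product.
R2 ← R2 − (27/122)·R1: [0, -1008/61, 1008/61]
2 nonzero rows, so rank(MB) = 2.

2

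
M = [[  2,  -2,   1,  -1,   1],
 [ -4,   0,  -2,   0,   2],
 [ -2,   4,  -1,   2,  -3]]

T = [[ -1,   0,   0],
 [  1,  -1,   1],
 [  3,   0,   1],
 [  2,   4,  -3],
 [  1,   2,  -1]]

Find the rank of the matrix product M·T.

2

First compute MT:
[[ -2,   0,   1],
 [  0,   4,  -4],
 [  4,  -2,   0]]
Now row reduce the product.
R3 ← R3 + (2)·R1: [0, -2, 2]
R3 ← R3 + (1/2)·R2: [0, 0, 0]
2 nonzero rows, so rank(MT) = 2.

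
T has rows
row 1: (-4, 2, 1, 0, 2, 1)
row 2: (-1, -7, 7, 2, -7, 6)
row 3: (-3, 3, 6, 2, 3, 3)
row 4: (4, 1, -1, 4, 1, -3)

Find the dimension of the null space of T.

Row reduce to echelon form.
R2 ← R2 − (1/4)·R1: [0, -15/2, 27/4, 2, -15/2, 23/4]
R3 ← R3 − (3/4)·R1: [0, 3/2, 21/4, 2, 3/2, 9/4]
R4 ← R4 + R1: [0, 3, 0, 4, 3, -2]
R3 ← R3 + (1/5)·R2: [0, 0, 33/5, 12/5, 0, 17/5]
R4 ← R4 + (2/5)·R2: [0, 0, 27/10, 24/5, 0, 3/10]
R4 ← R4 − (9/22)·R3: [0, 0, 0, 42/11, 0, -12/11]
4 nonzero rows, so rank(T) = 4.
T has 6 columns; by rank–nullity, nullity = 6 − 4 = 2.

2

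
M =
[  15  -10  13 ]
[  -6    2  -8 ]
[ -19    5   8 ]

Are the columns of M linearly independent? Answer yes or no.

Row reduce M to echelon form.
R2 ← R2 + (2/5)·R1: [0, -2, -14/5]
R3 ← R3 + (19/15)·R1: [0, -23/3, 367/15]
R3 ← R3 − (23/6)·R2: [0, 0, 176/5]
3 pivots among 3 columns.
Every column is a pivot column, so the columns are linearly independent.

yes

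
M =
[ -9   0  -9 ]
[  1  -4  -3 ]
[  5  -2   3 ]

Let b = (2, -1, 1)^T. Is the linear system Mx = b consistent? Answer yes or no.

no

Row reduce the augmented matrix [M | b].
R2 ← R2 + (1/9)·R1: [0, -4, -4, -7/9]
R3 ← R3 + (5/9)·R1: [0, -2, -2, 19/9]
R3 ← R3 − (1/2)·R2: [0, 0, 0, 5/2]
The echelon form has 3 nonzero rows; the last pivot sits in the augmented column, so rank(M) = 2 but rank([M|b]) = 3.
Since the ranks differ, the system is inconsistent.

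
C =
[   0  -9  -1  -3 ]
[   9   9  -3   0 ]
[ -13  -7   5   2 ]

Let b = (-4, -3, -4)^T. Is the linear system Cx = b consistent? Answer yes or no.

Row reduce the augmented matrix [C | b].
Swap R1 ↔ R2
R3 ← R3 + (13/9)·R1: [0, 6, 2/3, 2, -25/3]
R3 ← R3 + (2/3)·R2: [0, 0, 0, 0, -11]
The echelon form has 3 nonzero rows; the last pivot sits in the augmented column, so rank(C) = 2 but rank([C|b]) = 3.
Since the ranks differ, the system is inconsistent.

no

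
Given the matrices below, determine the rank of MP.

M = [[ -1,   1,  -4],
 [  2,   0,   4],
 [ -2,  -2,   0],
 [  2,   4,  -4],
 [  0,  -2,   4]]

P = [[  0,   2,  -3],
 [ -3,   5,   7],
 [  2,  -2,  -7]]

2

First compute MP:
[[-11,  11,  38],
 [  8,  -4, -34],
 [  6, -14,  -8],
 [-20,  32,  50],
 [ 14, -18, -42]]
Now row reduce the product.
R2 ← R2 + (8/11)·R1: [0, 4, -70/11]
R3 ← R3 + (6/11)·R1: [0, -8, 140/11]
R4 ← R4 − (20/11)·R1: [0, 12, -210/11]
R5 ← R5 + (14/11)·R1: [0, -4, 70/11]
R3 ← R3 + (2)·R2: [0, 0, 0]
R4 ← R4 − (3)·R2: [0, 0, 0]
R5 ← R5 + R2: [0, 0, 0]
2 nonzero rows, so rank(MP) = 2.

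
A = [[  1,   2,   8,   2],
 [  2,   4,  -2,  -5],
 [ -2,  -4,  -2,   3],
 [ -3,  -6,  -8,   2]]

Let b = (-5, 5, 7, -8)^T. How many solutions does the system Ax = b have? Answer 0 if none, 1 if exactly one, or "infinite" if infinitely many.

0

Row reduce the augmented matrix [A | b].
R2 ← R2 − (2)·R1: [0, 0, -18, -9, 15]
R3 ← R3 + (2)·R1: [0, 0, 14, 7, -3]
R4 ← R4 + (3)·R1: [0, 0, 16, 8, -23]
R3 ← R3 + (7/9)·R2: [0, 0, 0, 0, 26/3]
R4 ← R4 + (8/9)·R2: [0, 0, 0, 0, -29/3]
R4 ← R4 + (29/26)·R3: [0, 0, 0, 0, 0]
The echelon form has 3 nonzero rows; the last pivot sits in the augmented column, so rank(A) = 2 but rank([A|b]) = 3.
Since the ranks differ, the system is inconsistent.
It has no solutions.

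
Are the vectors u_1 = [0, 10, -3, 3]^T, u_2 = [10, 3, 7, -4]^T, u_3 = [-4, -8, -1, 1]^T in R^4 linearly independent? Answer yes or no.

Form the matrix with these vectors as rows and row reduce.
Swap R1 ↔ R2
R3 ← R3 + (2/5)·R1: [0, -34/5, 9/5, -3/5]
R3 ← R3 + (17/25)·R2: [0, 0, -6/25, 36/25]
3 nonzero rows, so the 3 vectors span a space of dimension 3.
Since 3 = 3, the vectors are linearly independent.

yes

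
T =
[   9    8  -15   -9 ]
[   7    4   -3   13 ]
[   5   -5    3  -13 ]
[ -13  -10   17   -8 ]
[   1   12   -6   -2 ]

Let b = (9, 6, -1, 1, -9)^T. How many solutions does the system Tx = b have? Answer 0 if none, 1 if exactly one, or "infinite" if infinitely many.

Row reduce the augmented matrix [T | b].
R2 ← R2 − (7/9)·R1: [0, -20/9, 26/3, 20, -1]
R3 ← R3 − (5/9)·R1: [0, -85/9, 34/3, -8, -6]
R4 ← R4 + (13/9)·R1: [0, 14/9, -14/3, -21, 14]
R5 ← R5 − (1/9)·R1: [0, 100/9, -13/3, -1, -10]
R3 ← R3 − (17/4)·R2: [0, 0, -51/2, -93, -7/4]
R4 ← R4 + (7/10)·R2: [0, 0, 7/5, -7, 133/10]
R5 ← R5 + (5)·R2: [0, 0, 39, 99, -15]
R4 ← R4 + (14/255)·R3: [0, 0, 0, -1029/85, 3367/255]
R5 ← R5 + (26/17)·R3: [0, 0, 0, -735/17, -601/34]
R5 ← R5 − (25/7)·R4: [0, 0, 0, 0, -389/6]
The echelon form has 5 nonzero rows; the last pivot sits in the augmented column, so rank(T) = 4 but rank([T|b]) = 5.
Since the ranks differ, the system is inconsistent.
It has no solutions.

0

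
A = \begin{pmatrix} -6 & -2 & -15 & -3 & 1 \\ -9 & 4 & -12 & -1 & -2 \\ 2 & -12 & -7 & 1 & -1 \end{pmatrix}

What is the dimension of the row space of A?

Row reduce to echelon form.
R2 ← R2 − (3/2)·R1: [0, 7, 21/2, 7/2, -7/2]
R3 ← R3 + (1/3)·R1: [0, -38/3, -12, 0, -2/3]
R3 ← R3 + (38/21)·R2: [0, 0, 7, 19/3, -7]
Echelon form has 3 nonzero rows, so rank(A) = 3.
The row space has dimension equal to the rank: 3.

3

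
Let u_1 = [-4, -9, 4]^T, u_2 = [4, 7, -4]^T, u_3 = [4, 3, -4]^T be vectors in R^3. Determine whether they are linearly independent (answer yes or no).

no

Form the matrix with these vectors as rows and row reduce.
R2 ← R2 + R1: [0, -2, 0]
R3 ← R3 + R1: [0, -6, 0]
R3 ← R3 − (3)·R2: [0, 0, 0]
2 nonzero rows, so the 3 vectors span a space of dimension 2.
Since 2 < 3, the vectors are linearly dependent.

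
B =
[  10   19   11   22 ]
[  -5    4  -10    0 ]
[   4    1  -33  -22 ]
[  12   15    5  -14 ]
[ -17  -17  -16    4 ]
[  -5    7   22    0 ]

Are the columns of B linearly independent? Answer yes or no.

Row reduce B to echelon form.
R2 ← R2 + (1/2)·R1: [0, 27/2, -9/2, 11]
R3 ← R3 − (2/5)·R1: [0, -33/5, -187/5, -154/5]
R4 ← R4 − (6/5)·R1: [0, -39/5, -41/5, -202/5]
R5 ← R5 + (17/10)·R1: [0, 153/10, 27/10, 207/5]
R6 ← R6 + (1/2)·R1: [0, 33/2, 55/2, 11]
R3 ← R3 + (22/45)·R2: [0, 0, -198/5, -1144/45]
R4 ← R4 + (26/45)·R2: [0, 0, -54/5, -1532/45]
R5 ← R5 − (17/15)·R2: [0, 0, 39/5, 434/15]
R6 ← R6 − (11/9)·R2: [0, 0, 33, -22/9]
R4 ← R4 − (3/11)·R3: [0, 0, 0, -244/9]
R5 ← R5 + (13/66)·R3: [0, 0, 0, 646/27]
R6 ← R6 + (5/6)·R3: [0, 0, 0, -638/27]
R5 ← R5 + (323/366)·R4: [0, 0, 0, 0]
R6 ← R6 − (319/366)·R4: [0, 0, 0, 0]
4 pivots among 4 columns.
Every column is a pivot column, so the columns are linearly independent.

yes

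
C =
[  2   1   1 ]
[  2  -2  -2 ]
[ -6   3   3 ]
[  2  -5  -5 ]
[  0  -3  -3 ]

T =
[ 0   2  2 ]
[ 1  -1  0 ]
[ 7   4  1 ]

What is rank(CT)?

2

First compute CT:
[[  8,   7,   5],
 [-16,  -2,   2],
 [ 24,  -3,  -9],
 [-40, -11,  -1],
 [-24,  -9,  -3]]
Now row reduce the product.
R2 ← R2 + (2)·R1: [0, 12, 12]
R3 ← R3 − (3)·R1: [0, -24, -24]
R4 ← R4 + (5)·R1: [0, 24, 24]
R5 ← R5 + (3)·R1: [0, 12, 12]
R3 ← R3 + (2)·R2: [0, 0, 0]
R4 ← R4 − (2)·R2: [0, 0, 0]
R5 ← R5 − R2: [0, 0, 0]
2 nonzero rows, so rank(CT) = 2.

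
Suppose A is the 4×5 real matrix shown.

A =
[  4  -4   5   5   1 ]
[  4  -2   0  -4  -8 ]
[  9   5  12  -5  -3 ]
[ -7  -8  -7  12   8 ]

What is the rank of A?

3

Row reduce to echelon form.
R2 ← R2 − R1: [0, 2, -5, -9, -9]
R3 ← R3 − (9/4)·R1: [0, 14, 3/4, -65/4, -21/4]
R4 ← R4 + (7/4)·R1: [0, -15, 7/4, 83/4, 39/4]
R3 ← R3 − (7)·R2: [0, 0, 143/4, 187/4, 231/4]
R4 ← R4 + (15/2)·R2: [0, 0, -143/4, -187/4, -231/4]
R4 ← R4 + R3: [0, 0, 0, 0, 0]
Echelon form has 3 nonzero rows, so rank(A) = 3.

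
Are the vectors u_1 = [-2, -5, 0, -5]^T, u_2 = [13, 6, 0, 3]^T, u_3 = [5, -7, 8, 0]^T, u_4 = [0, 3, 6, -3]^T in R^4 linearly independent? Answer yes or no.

yes

Form the matrix with these vectors as rows and row reduce.
R2 ← R2 + (13/2)·R1: [0, -53/2, 0, -59/2]
R3 ← R3 + (5/2)·R1: [0, -39/2, 8, -25/2]
R3 ← R3 − (39/53)·R2: [0, 0, 8, 488/53]
R4 ← R4 + (6/53)·R2: [0, 0, 6, -336/53]
R4 ← R4 − (3/4)·R3: [0, 0, 0, -702/53]
4 nonzero rows, so the 4 vectors span a space of dimension 4.
Since 4 = 4, the vectors are linearly independent.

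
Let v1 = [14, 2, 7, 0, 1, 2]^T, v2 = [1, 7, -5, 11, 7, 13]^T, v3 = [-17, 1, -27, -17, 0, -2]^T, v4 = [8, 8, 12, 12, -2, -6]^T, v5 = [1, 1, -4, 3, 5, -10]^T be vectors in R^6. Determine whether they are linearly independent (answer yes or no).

Form the matrix with these vectors as rows and row reduce.
R2 ← R2 − (1/14)·R1: [0, 48/7, -11/2, 11, 97/14, 90/7]
R3 ← R3 + (17/14)·R1: [0, 24/7, -37/2, -17, 17/14, 3/7]
R4 ← R4 − (4/7)·R1: [0, 48/7, 8, 12, -18/7, -50/7]
R5 ← R5 − (1/14)·R1: [0, 6/7, -9/2, 3, 69/14, -71/7]
R3 ← R3 − (1/2)·R2: [0, 0, -63/4, -45/2, -9/4, -6]
R4 ← R4 − R2: [0, 0, 27/2, 1, -19/2, -20]
R5 ← R5 − (1/8)·R2: [0, 0, -61/16, 13/8, 65/16, -47/4]
R4 ← R4 + (6/7)·R3: [0, 0, 0, -128/7, -80/7, -176/7]
R5 ← R5 − (61/252)·R3: [0, 0, 0, 99/14, 129/28, -865/84]
R5 ← R5 + (99/256)·R4: [0, 0, 0, 0, 3/16, -961/48]
5 nonzero rows, so the 5 vectors span a space of dimension 5.
Since 5 = 5, the vectors are linearly independent.

yes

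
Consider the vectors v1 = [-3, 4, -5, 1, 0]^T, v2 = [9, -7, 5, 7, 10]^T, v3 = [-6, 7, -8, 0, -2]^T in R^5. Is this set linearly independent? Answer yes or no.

Form the matrix with these vectors as rows and row reduce.
R2 ← R2 + (3)·R1: [0, 5, -10, 10, 10]
R3 ← R3 − (2)·R1: [0, -1, 2, -2, -2]
R3 ← R3 + (1/5)·R2: [0, 0, 0, 0, 0]
2 nonzero rows, so the 3 vectors span a space of dimension 2.
Since 2 < 3, the vectors are linearly dependent.

no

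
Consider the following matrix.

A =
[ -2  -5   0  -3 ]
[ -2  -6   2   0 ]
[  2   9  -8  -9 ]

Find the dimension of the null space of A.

Row reduce to echelon form.
R2 ← R2 − R1: [0, -1, 2, 3]
R3 ← R3 + R1: [0, 4, -8, -12]
R3 ← R3 + (4)·R2: [0, 0, 0, 0]
2 nonzero rows, so rank(A) = 2.
A has 4 columns; by rank–nullity, nullity = 4 − 2 = 2.

2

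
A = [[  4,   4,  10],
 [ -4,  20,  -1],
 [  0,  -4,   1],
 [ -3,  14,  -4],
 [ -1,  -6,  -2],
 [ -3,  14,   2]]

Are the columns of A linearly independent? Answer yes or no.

yes

Row reduce A to echelon form.
R2 ← R2 + R1: [0, 24, 9]
R4 ← R4 + (3/4)·R1: [0, 17, 7/2]
R5 ← R5 + (1/4)·R1: [0, -5, 1/2]
R6 ← R6 + (3/4)·R1: [0, 17, 19/2]
R3 ← R3 + (1/6)·R2: [0, 0, 5/2]
R4 ← R4 − (17/24)·R2: [0, 0, -23/8]
R5 ← R5 + (5/24)·R2: [0, 0, 19/8]
R6 ← R6 − (17/24)·R2: [0, 0, 25/8]
R4 ← R4 + (23/20)·R3: [0, 0, 0]
R5 ← R5 − (19/20)·R3: [0, 0, 0]
R6 ← R6 − (5/4)·R3: [0, 0, 0]
3 pivots among 3 columns.
Every column is a pivot column, so the columns are linearly independent.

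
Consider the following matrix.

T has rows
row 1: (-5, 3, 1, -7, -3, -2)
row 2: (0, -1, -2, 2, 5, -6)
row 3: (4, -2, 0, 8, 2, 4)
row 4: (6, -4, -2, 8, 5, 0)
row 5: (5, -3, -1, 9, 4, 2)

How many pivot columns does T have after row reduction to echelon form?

Row reduce to echelon form.
R3 ← R3 + (4/5)·R1: [0, 2/5, 4/5, 12/5, -2/5, 12/5]
R4 ← R4 + (6/5)·R1: [0, -2/5, -4/5, -2/5, 7/5, -12/5]
R5 ← R5 + R1: [0, 0, 0, 2, 1, 0]
R3 ← R3 + (2/5)·R2: [0, 0, 0, 16/5, 8/5, 0]
R4 ← R4 − (2/5)·R2: [0, 0, 0, -6/5, -3/5, 0]
R4 ← R4 + (3/8)·R3: [0, 0, 0, 0, 0, 0]
R5 ← R5 − (5/8)·R3: [0, 0, 0, 0, 0, 0]
Echelon form has 3 nonzero rows, so rank(T) = 3.
Each nonzero row contributes one pivot column: 3 pivot columns.

3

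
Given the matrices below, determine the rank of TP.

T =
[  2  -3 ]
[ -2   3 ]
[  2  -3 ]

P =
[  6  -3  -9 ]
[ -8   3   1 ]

1

First compute TP:
[[ 36, -15, -21],
 [-36,  15,  21],
 [ 36, -15, -21]]
Now row reduce the product.
R2 ← R2 + R1: [0, 0, 0]
R3 ← R3 − R1: [0, 0, 0]
1 nonzero row, so rank(TP) = 1.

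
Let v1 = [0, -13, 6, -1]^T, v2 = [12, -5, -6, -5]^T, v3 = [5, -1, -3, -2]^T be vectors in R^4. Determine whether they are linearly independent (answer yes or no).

Form the matrix with these vectors as rows and row reduce.
Swap R1 ↔ R2
R3 ← R3 − (5/12)·R1: [0, 13/12, -1/2, 1/12]
R3 ← R3 + (1/12)·R2: [0, 0, 0, 0]
2 nonzero rows, so the 3 vectors span a space of dimension 2.
Since 2 < 3, the vectors are linearly dependent.

no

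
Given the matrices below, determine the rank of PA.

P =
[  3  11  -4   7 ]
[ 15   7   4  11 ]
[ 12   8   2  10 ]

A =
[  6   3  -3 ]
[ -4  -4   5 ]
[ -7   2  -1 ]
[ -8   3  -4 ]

2

First compute PA:
[[-54, -22,  22],
 [-54,  58, -58],
 [-54,  38, -38]]
Now row reduce the product.
R2 ← R2 − R1: [0, 80, -80]
R3 ← R3 − R1: [0, 60, -60]
R3 ← R3 − (3/4)·R2: [0, 0, 0]
2 nonzero rows, so rank(PA) = 2.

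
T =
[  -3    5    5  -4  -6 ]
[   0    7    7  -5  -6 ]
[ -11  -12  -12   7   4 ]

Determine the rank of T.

2

Row reduce to echelon form.
R3 ← R3 − (11/3)·R1: [0, -91/3, -91/3, 65/3, 26]
R3 ← R3 + (13/3)·R2: [0, 0, 0, 0, 0]
Echelon form has 2 nonzero rows, so rank(T) = 2.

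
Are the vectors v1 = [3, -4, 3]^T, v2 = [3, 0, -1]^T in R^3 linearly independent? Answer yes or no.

yes

Form the matrix with these vectors as rows and row reduce.
R2 ← R2 − R1: [0, 4, -4]
2 nonzero rows, so the 2 vectors span a space of dimension 2.
Since 2 = 2, the vectors are linearly independent.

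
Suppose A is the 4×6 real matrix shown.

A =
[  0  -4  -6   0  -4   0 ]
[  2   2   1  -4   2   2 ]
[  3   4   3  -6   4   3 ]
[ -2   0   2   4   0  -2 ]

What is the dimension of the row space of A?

2

Row reduce to echelon form.
Swap R1 ↔ R2
R3 ← R3 − (3/2)·R1: [0, 1, 3/2, 0, 1, 0]
R4 ← R4 + R1: [0, 2, 3, 0, 2, 0]
R3 ← R3 + (1/4)·R2: [0, 0, 0, 0, 0, 0]
R4 ← R4 + (1/2)·R2: [0, 0, 0, 0, 0, 0]
Echelon form has 2 nonzero rows, so rank(A) = 2.
The row space has dimension equal to the rank: 2.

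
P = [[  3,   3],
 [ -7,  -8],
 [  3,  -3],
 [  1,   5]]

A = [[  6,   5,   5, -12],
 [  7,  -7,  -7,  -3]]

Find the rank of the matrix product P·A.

2

First compute PA:
[[ 39,  -6,  -6, -45],
 [-98,  21,  21, 108],
 [ -3,  36,  36, -27],
 [ 41, -30, -30, -27]]
Now row reduce the product.
R2 ← R2 + (98/39)·R1: [0, 77/13, 77/13, -66/13]
R3 ← R3 + (1/13)·R1: [0, 462/13, 462/13, -396/13]
R4 ← R4 − (41/39)·R1: [0, -308/13, -308/13, 264/13]
R3 ← R3 − (6)·R2: [0, 0, 0, 0]
R4 ← R4 + (4)·R2: [0, 0, 0, 0]
2 nonzero rows, so rank(PA) = 2.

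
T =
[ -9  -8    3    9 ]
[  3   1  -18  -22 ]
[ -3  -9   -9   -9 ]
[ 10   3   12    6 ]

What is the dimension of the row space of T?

3

Row reduce to echelon form.
R2 ← R2 + (1/3)·R1: [0, -5/3, -17, -19]
R3 ← R3 − (1/3)·R1: [0, -19/3, -10, -12]
R4 ← R4 + (10/9)·R1: [0, -53/9, 46/3, 16]
R3 ← R3 − (19/5)·R2: [0, 0, 273/5, 301/5]
R4 ← R4 − (53/15)·R2: [0, 0, 377/5, 1247/15]
R4 ← R4 − (29/21)·R3: [0, 0, 0, 0]
Echelon form has 3 nonzero rows, so rank(T) = 3.
The row space has dimension equal to the rank: 3.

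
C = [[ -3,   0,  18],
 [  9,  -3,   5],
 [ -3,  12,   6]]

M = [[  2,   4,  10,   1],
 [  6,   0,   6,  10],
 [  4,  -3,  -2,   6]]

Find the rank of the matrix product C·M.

3

First compute CM:
[[ 66, -66, -66, 105],
 [ 20,  21,  62,   9],
 [ 90, -30,  30, 153]]
Now row reduce the product.
R2 ← R2 − (10/33)·R1: [0, 41, 82, -251/11]
R3 ← R3 − (15/11)·R1: [0, 60, 120, 108/11]
R3 ← R3 − (60/41)·R2: [0, 0, 0, 19488/451]
3 nonzero rows, so rank(CM) = 3.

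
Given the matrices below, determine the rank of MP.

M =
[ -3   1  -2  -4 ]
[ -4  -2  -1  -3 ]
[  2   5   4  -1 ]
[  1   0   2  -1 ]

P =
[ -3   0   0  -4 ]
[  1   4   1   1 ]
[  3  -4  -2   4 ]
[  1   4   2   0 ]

4

First compute MP:
[[  0,  -4,  -3,   5],
 [  4, -16,  -6,  10],
 [ 10,   0,  -5,  13],
 [  2, -12,  -6,   4]]
Now row reduce the product.
Swap R1 ↔ R2
R3 ← R3 − (5/2)·R1: [0, 40, 10, -12]
R4 ← R4 − (1/2)·R1: [0, -4, -3, -1]
R3 ← R3 + (10)·R2: [0, 0, -20, 38]
R4 ← R4 − R2: [0, 0, 0, -6]
4 nonzero rows, so rank(MP) = 4.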